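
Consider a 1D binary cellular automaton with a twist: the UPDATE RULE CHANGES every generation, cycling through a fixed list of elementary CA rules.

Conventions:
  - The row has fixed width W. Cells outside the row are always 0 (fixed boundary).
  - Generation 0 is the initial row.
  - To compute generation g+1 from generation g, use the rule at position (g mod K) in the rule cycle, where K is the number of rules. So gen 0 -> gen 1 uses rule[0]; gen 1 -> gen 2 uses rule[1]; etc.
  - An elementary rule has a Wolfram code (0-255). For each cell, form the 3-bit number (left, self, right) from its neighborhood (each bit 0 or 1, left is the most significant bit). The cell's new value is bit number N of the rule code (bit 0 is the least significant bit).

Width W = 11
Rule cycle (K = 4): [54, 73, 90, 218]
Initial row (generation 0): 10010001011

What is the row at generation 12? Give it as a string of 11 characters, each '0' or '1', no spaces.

Answer: 11100101010

Derivation:
Gen 0: 10010001011
Gen 1 (rule 54): 11111011100
Gen 2 (rule 73): 10001010101
Gen 3 (rule 90): 01010000000
Gen 4 (rule 218): 10001000000
Gen 5 (rule 54): 11011100000
Gen 6 (rule 73): 11010101111
Gen 7 (rule 90): 11000001001
Gen 8 (rule 218): 11100010110
Gen 9 (rule 54): 00010111001
Gen 10 (rule 73): 11000101000
Gen 11 (rule 90): 11101000100
Gen 12 (rule 218): 11100101010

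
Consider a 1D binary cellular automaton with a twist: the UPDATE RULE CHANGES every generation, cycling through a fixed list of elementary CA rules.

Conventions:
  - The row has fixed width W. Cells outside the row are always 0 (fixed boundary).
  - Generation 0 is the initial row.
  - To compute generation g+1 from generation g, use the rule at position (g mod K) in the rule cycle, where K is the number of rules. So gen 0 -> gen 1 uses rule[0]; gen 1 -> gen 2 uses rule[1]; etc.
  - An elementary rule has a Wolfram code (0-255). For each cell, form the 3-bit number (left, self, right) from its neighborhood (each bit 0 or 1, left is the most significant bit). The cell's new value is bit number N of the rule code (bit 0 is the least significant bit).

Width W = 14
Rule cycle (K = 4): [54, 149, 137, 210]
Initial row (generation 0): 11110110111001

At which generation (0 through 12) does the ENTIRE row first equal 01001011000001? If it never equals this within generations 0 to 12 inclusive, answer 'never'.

Gen 0: 11110110111001
Gen 1 (rule 54): 00001001000111
Gen 2 (rule 149): 11101101110010
Gen 3 (rule 137): 11001001100000
Gen 4 (rule 210): 01110110110000
Gen 5 (rule 54): 10001001001000
Gen 6 (rule 149): 11101101101111
Gen 7 (rule 137): 11001001001110
Gen 8 (rule 210): 01110110110111
Gen 9 (rule 54): 10001001001000
Gen 10 (rule 149): 11101101101111
Gen 11 (rule 137): 11001001001110
Gen 12 (rule 210): 01110110110111

Answer: never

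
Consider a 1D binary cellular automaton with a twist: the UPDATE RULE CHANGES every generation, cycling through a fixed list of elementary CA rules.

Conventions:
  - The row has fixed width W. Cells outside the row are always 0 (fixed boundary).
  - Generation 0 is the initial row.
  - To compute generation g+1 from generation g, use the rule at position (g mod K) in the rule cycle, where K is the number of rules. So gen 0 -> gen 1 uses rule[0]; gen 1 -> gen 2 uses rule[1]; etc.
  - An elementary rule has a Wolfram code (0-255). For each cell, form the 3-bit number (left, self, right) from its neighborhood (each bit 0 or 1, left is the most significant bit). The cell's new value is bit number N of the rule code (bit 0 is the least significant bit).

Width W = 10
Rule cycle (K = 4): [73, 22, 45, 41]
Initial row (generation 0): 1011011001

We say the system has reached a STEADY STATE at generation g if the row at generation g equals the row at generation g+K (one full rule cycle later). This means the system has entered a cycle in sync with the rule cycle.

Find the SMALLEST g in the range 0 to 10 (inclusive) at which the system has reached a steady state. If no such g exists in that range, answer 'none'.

Answer: 9

Derivation:
Gen 0: 1011011001
Gen 1 (rule 73): 0011011000
Gen 2 (rule 22): 0100000100
Gen 3 (rule 45): 0101110101
Gen 4 (rule 41): 0011001010
Gen 5 (rule 73): 1011000000
Gen 6 (rule 22): 1000100000
Gen 7 (rule 45): 1010101111
Gen 8 (rule 41): 0101011000
Gen 9 (rule 73): 0000011011
Gen 10 (rule 22): 0000100000
Gen 11 (rule 45): 1110101111
Gen 12 (rule 41): 1001011000
Gen 13 (rule 73): 0000011011
Gen 14 (rule 22): 0000100000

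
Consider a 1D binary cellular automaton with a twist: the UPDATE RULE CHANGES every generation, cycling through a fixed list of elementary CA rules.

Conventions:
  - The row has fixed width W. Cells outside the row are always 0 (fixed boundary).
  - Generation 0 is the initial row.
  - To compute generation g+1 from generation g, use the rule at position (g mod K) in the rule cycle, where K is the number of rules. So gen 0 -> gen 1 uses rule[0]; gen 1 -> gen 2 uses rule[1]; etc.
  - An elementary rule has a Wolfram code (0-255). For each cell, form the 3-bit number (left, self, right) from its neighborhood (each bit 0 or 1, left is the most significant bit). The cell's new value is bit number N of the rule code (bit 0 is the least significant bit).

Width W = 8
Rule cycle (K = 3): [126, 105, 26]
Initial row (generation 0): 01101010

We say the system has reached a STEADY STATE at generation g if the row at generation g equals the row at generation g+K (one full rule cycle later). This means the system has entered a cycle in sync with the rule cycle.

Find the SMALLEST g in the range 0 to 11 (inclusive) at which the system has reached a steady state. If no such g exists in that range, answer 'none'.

Gen 0: 01101010
Gen 1 (rule 126): 11111111
Gen 2 (rule 105): 10000001
Gen 3 (rule 26): 01000010
Gen 4 (rule 126): 11100111
Gen 5 (rule 105): 10100101
Gen 6 (rule 26): 00011000
Gen 7 (rule 126): 00111100
Gen 8 (rule 105): 10100101
Gen 9 (rule 26): 00011000
Gen 10 (rule 126): 00111100
Gen 11 (rule 105): 10100101
Gen 12 (rule 26): 00011000
Gen 13 (rule 126): 00111100
Gen 14 (rule 105): 10100101

Answer: 5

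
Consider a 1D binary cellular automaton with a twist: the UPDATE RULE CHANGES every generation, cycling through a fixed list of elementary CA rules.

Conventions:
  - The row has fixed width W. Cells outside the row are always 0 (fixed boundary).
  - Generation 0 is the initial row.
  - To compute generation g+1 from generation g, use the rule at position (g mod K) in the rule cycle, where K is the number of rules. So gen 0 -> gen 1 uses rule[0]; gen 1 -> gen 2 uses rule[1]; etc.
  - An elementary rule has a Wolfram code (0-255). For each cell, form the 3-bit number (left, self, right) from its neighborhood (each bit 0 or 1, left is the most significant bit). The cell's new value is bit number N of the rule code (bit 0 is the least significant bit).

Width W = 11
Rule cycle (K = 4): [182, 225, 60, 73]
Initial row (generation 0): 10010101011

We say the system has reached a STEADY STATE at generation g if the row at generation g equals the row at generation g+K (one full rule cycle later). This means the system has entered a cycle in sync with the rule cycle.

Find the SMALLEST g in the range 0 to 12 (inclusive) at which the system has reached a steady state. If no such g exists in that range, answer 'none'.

Answer: none

Derivation:
Gen 0: 10010101011
Gen 1 (rule 182): 11111111100
Gen 2 (rule 225): 01111111101
Gen 3 (rule 60): 01000000011
Gen 4 (rule 73): 00011111011
Gen 5 (rule 182): 00101110100
Gen 6 (rule 225): 10010111001
Gen 7 (rule 60): 11011100101
Gen 8 (rule 73): 11010100000
Gen 9 (rule 182): 00111110000
Gen 10 (rule 225): 10011110111
Gen 11 (rule 60): 11010001100
Gen 12 (rule 73): 11000101101
Gen 13 (rule 182): 00101110011
Gen 14 (rule 225): 10010110001
Gen 15 (rule 60): 11011101001
Gen 16 (rule 73): 11010100000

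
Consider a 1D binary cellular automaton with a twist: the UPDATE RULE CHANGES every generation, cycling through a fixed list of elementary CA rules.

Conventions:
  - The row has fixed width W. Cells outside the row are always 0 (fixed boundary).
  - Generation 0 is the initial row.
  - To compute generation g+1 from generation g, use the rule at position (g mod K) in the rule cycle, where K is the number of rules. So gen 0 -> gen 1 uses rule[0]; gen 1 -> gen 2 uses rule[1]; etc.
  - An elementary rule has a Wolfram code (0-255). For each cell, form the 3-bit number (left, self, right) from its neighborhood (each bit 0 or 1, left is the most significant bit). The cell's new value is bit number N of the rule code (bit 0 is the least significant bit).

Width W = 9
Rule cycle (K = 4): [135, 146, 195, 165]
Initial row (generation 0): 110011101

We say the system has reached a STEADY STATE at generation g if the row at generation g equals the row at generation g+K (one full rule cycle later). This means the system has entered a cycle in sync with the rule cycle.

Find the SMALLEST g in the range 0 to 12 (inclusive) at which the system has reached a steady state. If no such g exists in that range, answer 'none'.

Answer: none

Derivation:
Gen 0: 110011101
Gen 1 (rule 135): 000101001
Gen 2 (rule 146): 001000110
Gen 3 (rule 195): 110011010
Gen 4 (rule 165): 000000110
Gen 5 (rule 135): 111111000
Gen 6 (rule 146): 011110100
Gen 7 (rule 195): 101110001
Gen 8 (rule 165): 110100101
Gen 9 (rule 135): 000101101
Gen 10 (rule 146): 001000000
Gen 11 (rule 195): 110011111
Gen 12 (rule 165): 000001110
Gen 13 (rule 135): 111110100
Gen 14 (rule 146): 011100010
Gen 15 (rule 195): 101101100
Gen 16 (rule 165): 110010001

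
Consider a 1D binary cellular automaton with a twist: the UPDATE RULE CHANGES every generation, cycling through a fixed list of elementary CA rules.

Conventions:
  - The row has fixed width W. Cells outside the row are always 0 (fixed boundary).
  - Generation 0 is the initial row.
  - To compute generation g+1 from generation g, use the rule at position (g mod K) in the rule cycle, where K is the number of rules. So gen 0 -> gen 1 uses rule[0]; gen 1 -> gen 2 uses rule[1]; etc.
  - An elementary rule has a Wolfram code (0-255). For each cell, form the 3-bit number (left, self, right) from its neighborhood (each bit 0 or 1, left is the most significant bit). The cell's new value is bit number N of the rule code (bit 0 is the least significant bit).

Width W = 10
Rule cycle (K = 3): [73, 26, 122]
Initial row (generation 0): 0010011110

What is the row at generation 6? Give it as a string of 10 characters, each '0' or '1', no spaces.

Answer: 1111011110

Derivation:
Gen 0: 0010011110
Gen 1 (rule 73): 1000010010
Gen 2 (rule 26): 0100101101
Gen 3 (rule 122): 1011011110
Gen 4 (rule 73): 0011010010
Gen 5 (rule 26): 0110001101
Gen 6 (rule 122): 1111011110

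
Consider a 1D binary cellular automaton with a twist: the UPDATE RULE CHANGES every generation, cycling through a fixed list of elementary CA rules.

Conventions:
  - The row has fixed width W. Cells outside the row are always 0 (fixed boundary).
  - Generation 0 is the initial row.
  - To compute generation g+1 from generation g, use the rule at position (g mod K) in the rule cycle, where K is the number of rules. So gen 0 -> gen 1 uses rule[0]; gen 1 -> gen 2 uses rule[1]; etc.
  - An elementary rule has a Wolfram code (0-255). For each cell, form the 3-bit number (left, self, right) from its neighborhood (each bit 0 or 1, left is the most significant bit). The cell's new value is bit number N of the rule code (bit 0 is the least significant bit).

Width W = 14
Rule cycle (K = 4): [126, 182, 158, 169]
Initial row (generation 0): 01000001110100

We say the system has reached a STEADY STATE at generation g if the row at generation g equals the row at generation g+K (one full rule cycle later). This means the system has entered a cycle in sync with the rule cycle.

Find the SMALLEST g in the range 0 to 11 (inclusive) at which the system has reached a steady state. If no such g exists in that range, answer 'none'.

Answer: none

Derivation:
Gen 0: 01000001110100
Gen 1 (rule 126): 11100011011110
Gen 2 (rule 182): 01010100101101
Gen 3 (rule 158): 11010111101001
Gen 4 (rule 169): 10101111010000
Gen 5 (rule 126): 11111001111000
Gen 6 (rule 182): 01110110110100
Gen 7 (rule 158): 11100100100110
Gen 8 (rule 169): 11000000000100
Gen 9 (rule 126): 11100000001110
Gen 10 (rule 182): 01010000010101
Gen 11 (rule 158): 11011000110101
Gen 12 (rule 169): 10110010101010
Gen 13 (rule 126): 11111111111111
Gen 14 (rule 182): 01111111111110
Gen 15 (rule 158): 11111111111101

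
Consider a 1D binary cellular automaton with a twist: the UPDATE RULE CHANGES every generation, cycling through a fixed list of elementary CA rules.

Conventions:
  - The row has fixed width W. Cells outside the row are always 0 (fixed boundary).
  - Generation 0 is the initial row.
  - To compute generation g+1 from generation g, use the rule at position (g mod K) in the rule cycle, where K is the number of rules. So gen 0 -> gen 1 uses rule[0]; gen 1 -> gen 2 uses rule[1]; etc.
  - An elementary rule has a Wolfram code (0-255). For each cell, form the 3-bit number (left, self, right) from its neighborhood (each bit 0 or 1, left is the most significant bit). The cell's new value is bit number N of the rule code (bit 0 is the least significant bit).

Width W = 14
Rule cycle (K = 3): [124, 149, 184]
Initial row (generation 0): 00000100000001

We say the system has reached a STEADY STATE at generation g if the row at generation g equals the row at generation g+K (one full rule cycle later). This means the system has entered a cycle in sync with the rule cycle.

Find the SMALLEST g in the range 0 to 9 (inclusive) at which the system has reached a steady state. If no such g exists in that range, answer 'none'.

Gen 0: 00000100000001
Gen 1 (rule 124): 00000110000001
Gen 2 (rule 149): 11110001111101
Gen 3 (rule 184): 11101001111010
Gen 4 (rule 124): 10111101001111
Gen 5 (rule 149): 10011001100110
Gen 6 (rule 184): 01010101010101
Gen 7 (rule 124): 01111111111111
Gen 8 (rule 149): 00111111111110
Gen 9 (rule 184): 00111111111101
Gen 10 (rule 124): 00100000000111
Gen 11 (rule 149): 10111111110010
Gen 12 (rule 184): 01111111101001

Answer: none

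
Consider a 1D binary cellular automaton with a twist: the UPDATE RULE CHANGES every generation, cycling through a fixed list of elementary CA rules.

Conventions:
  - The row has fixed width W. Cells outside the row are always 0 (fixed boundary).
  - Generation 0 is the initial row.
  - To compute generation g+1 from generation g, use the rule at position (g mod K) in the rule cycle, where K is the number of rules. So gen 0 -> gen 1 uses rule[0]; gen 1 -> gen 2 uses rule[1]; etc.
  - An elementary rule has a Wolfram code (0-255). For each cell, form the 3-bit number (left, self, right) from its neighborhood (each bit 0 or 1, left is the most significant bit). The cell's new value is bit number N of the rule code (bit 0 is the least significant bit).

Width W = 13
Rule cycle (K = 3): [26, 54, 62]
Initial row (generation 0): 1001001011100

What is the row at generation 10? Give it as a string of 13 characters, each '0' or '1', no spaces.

Gen 0: 1001001011100
Gen 1 (rule 26): 0110110010010
Gen 2 (rule 54): 1001001111111
Gen 3 (rule 62): 1111111000000
Gen 4 (rule 26): 1000000100000
Gen 5 (rule 54): 1100001110000
Gen 6 (rule 62): 1010011001000
Gen 7 (rule 26): 0001110110100
Gen 8 (rule 54): 0010001001110
Gen 9 (rule 62): 0111011111001
Gen 10 (rule 26): 1100010000110

Answer: 1100010000110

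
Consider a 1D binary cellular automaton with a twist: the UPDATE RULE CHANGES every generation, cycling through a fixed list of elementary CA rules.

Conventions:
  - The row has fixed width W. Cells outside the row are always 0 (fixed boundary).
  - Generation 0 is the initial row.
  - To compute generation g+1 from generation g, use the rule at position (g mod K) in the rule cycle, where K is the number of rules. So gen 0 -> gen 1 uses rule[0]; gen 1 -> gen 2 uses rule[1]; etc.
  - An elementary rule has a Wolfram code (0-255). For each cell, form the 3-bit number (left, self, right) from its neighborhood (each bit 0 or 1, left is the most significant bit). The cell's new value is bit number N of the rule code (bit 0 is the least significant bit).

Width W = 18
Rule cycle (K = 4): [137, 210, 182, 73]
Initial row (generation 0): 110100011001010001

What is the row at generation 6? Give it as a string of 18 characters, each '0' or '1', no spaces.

Gen 0: 110100011001010001
Gen 1 (rule 137): 100001010000000100
Gen 2 (rule 210): 010010001000001010
Gen 3 (rule 182): 111111011100011111
Gen 4 (rule 73): 100001010101010001
Gen 5 (rule 137): 001100000000000100
Gen 6 (rule 210): 010110000000001010

Answer: 010110000000001010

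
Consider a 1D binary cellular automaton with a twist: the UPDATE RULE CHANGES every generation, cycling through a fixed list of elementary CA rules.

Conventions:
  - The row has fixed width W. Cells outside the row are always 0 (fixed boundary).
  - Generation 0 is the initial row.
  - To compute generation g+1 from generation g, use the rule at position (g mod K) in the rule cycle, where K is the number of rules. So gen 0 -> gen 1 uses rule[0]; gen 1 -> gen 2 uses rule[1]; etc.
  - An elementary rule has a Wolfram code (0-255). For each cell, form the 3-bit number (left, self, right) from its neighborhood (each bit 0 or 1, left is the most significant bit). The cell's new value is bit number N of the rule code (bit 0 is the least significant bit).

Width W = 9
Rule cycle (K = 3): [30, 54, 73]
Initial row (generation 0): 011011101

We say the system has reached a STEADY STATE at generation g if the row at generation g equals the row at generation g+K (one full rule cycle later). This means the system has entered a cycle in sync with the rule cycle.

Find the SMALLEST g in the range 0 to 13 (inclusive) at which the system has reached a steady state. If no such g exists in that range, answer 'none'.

Answer: 11

Derivation:
Gen 0: 011011101
Gen 1 (rule 30): 110010001
Gen 2 (rule 54): 001111011
Gen 3 (rule 73): 101001011
Gen 4 (rule 30): 101111010
Gen 5 (rule 54): 110000111
Gen 6 (rule 73): 110110101
Gen 7 (rule 30): 100100101
Gen 8 (rule 54): 111111111
Gen 9 (rule 73): 100000001
Gen 10 (rule 30): 110000011
Gen 11 (rule 54): 001000100
Gen 12 (rule 73): 100010001
Gen 13 (rule 30): 110111011
Gen 14 (rule 54): 001000100
Gen 15 (rule 73): 100010001
Gen 16 (rule 30): 110111011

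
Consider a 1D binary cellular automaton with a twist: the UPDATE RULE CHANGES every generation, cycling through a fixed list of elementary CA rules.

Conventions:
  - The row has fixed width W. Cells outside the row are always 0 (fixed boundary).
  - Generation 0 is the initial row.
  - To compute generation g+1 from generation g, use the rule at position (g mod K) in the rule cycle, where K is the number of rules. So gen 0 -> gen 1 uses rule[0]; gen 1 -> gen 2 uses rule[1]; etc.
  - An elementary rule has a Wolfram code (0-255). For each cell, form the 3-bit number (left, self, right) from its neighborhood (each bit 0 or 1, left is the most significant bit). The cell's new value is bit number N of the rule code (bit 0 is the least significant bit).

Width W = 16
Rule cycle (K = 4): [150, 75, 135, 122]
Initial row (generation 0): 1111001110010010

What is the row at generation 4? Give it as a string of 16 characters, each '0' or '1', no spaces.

Answer: 1010001101110001

Derivation:
Gen 0: 1111001110010010
Gen 1 (rule 150): 0110110101111111
Gen 2 (rule 75): 1110110001000001
Gen 3 (rule 135): 0100000111011111
Gen 4 (rule 122): 1010001101110001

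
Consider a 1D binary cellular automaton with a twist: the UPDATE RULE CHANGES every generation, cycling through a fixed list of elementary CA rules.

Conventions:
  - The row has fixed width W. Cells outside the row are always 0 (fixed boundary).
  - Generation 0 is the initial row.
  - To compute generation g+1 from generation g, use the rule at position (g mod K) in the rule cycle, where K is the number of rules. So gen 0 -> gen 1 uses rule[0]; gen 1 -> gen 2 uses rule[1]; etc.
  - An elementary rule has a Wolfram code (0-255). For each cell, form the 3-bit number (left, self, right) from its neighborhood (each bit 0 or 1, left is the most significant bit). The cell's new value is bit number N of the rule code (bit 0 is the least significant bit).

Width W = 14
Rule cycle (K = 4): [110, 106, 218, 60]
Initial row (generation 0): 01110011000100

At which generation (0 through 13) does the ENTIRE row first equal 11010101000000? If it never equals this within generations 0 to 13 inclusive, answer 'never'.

Gen 0: 01110011000100
Gen 1 (rule 110): 11010111001100
Gen 2 (rule 106): 11101101011100
Gen 3 (rule 218): 11101100011110
Gen 4 (rule 60): 10011010010001
Gen 5 (rule 110): 10111110110011
Gen 6 (rule 106): 01100011110111
Gen 7 (rule 218): 11110111110111
Gen 8 (rule 60): 10001100001100
Gen 9 (rule 110): 10011100011100
Gen 10 (rule 106): 00110100110100
Gen 11 (rule 218): 01110011110010
Gen 12 (rule 60): 01001010001011
Gen 13 (rule 110): 11011110011111

Answer: never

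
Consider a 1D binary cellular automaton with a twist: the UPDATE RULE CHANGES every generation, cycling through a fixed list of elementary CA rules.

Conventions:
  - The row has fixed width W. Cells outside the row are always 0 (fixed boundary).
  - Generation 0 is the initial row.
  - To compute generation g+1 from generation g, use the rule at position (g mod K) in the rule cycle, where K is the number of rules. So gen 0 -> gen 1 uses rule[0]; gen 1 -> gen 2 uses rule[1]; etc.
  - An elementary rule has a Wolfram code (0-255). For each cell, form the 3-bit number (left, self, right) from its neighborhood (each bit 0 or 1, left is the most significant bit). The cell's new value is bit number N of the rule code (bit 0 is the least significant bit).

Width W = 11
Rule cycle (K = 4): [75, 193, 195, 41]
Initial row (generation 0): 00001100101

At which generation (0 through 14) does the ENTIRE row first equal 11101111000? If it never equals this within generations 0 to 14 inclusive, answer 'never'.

Answer: 5

Derivation:
Gen 0: 00001100101
Gen 1 (rule 75): 11111101000
Gen 2 (rule 193): 01111100011
Gen 3 (rule 195): 10111101101
Gen 4 (rule 41): 01100011010
Gen 5 (rule 75): 11101111000
Gen 6 (rule 193): 01100111011
Gen 7 (rule 195): 10101011001
Gen 8 (rule 41): 01010110000
Gen 9 (rule 75): 10000110111
Gen 10 (rule 193): 00110010011
Gen 11 (rule 195): 11010100101
Gen 12 (rule 41): 10101000010
Gen 13 (rule 75): 00000011100
Gen 14 (rule 193): 11111001101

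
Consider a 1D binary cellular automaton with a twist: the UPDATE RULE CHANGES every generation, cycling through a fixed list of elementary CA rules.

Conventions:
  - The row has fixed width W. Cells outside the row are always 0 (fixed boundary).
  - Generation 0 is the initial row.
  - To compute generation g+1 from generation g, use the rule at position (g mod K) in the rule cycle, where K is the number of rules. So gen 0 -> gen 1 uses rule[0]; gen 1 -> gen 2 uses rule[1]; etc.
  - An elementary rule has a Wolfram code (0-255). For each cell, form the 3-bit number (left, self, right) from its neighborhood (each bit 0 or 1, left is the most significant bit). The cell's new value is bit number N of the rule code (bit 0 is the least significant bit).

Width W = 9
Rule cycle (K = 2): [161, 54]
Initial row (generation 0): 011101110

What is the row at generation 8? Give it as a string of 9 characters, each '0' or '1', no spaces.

Gen 0: 011101110
Gen 1 (rule 161): 001010100
Gen 2 (rule 54): 011111110
Gen 3 (rule 161): 001111100
Gen 4 (rule 54): 010000010
Gen 5 (rule 161): 000111000
Gen 6 (rule 54): 001000100
Gen 7 (rule 161): 100010001
Gen 8 (rule 54): 110111011

Answer: 110111011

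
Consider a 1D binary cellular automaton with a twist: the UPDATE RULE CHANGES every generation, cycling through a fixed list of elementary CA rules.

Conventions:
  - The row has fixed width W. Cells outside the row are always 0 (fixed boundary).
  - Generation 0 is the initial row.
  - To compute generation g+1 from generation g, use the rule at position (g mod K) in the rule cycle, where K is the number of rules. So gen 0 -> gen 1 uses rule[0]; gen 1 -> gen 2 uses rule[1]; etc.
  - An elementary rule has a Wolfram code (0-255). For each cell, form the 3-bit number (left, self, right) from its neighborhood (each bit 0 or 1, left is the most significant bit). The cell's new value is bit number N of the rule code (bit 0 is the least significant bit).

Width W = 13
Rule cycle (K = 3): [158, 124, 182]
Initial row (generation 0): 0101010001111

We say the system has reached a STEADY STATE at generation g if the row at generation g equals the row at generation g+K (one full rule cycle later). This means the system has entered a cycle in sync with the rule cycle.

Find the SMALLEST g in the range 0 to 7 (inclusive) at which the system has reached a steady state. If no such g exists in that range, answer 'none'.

Answer: none

Derivation:
Gen 0: 0101010001111
Gen 1 (rule 158): 1101011011110
Gen 2 (rule 124): 1111111110011
Gen 3 (rule 182): 0111111101100
Gen 4 (rule 158): 1111111001010
Gen 5 (rule 124): 1000001101111
Gen 6 (rule 182): 1100010010110
Gen 7 (rule 158): 1010111110101
Gen 8 (rule 124): 1111100011111
Gen 9 (rule 182): 0111010101110
Gen 10 (rule 158): 1110010101101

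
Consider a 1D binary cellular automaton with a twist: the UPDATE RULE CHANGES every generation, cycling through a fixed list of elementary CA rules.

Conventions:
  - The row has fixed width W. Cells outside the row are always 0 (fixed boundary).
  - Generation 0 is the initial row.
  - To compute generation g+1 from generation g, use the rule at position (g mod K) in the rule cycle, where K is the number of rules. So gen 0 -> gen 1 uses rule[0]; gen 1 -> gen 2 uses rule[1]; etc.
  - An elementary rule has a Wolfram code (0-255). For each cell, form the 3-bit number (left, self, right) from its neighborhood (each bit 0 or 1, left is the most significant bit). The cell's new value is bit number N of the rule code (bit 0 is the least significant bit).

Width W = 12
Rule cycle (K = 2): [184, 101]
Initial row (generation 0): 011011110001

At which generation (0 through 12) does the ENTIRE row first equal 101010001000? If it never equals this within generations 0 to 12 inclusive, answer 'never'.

Gen 0: 011011110001
Gen 1 (rule 184): 010111101000
Gen 2 (rule 101): 011000111011
Gen 3 (rule 184): 010100110110
Gen 4 (rule 101): 011100011010
Gen 5 (rule 184): 011010010101
Gen 6 (rule 101): 001110011111
Gen 7 (rule 184): 001101011110
Gen 8 (rule 101): 100111100010
Gen 9 (rule 184): 010111010001
Gen 10 (rule 101): 011001110101
Gen 11 (rule 184): 010101101010
Gen 12 (rule 101): 011110111110

Answer: never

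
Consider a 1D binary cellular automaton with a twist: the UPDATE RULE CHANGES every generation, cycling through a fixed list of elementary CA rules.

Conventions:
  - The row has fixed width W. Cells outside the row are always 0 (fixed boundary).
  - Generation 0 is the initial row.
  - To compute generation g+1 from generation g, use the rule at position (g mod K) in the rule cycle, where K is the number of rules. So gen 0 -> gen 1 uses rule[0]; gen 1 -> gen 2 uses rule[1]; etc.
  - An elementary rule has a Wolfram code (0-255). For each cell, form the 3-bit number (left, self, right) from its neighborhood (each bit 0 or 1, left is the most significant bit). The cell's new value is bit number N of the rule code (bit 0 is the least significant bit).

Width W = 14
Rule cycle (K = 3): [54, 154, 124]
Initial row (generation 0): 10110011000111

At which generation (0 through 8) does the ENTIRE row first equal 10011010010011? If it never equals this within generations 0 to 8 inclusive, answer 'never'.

Answer: never

Derivation:
Gen 0: 10110011000111
Gen 1 (rule 54): 11001100101000
Gen 2 (rule 154): 10111011000100
Gen 3 (rule 124): 11101111100110
Gen 4 (rule 54): 00010000011001
Gen 5 (rule 154): 00101000110110
Gen 6 (rule 124): 00111100111111
Gen 7 (rule 54): 01000011000000
Gen 8 (rule 154): 10100110100000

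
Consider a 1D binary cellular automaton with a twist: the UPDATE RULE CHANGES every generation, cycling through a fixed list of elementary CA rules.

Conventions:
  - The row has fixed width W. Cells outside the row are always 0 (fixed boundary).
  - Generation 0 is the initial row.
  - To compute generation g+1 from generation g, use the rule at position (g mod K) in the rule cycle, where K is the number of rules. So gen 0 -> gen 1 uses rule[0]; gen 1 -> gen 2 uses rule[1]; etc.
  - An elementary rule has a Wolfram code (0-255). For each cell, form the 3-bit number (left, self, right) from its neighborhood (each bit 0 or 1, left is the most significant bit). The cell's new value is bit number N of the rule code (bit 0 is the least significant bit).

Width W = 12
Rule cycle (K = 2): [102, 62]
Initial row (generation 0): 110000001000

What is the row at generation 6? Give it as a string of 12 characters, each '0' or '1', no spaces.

Answer: 110000111101

Derivation:
Gen 0: 110000001000
Gen 1 (rule 102): 010000011000
Gen 2 (rule 62): 111000110100
Gen 3 (rule 102): 001001011100
Gen 4 (rule 62): 011111110010
Gen 5 (rule 102): 100000010110
Gen 6 (rule 62): 110000111101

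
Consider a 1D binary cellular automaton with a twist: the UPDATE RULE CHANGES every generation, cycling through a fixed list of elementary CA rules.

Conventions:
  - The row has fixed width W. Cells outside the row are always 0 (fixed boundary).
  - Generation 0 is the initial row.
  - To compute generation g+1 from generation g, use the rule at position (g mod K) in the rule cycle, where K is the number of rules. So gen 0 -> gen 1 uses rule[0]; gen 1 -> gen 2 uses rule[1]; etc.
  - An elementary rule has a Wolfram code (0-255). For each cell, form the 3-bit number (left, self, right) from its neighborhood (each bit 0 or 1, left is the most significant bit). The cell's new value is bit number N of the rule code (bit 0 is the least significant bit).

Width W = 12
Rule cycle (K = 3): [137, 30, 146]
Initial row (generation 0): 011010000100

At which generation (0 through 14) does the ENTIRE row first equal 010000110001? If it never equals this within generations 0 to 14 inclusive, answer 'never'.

Answer: 1

Derivation:
Gen 0: 011010000100
Gen 1 (rule 137): 010000110001
Gen 2 (rule 30): 111001101011
Gen 3 (rule 146): 010110000000
Gen 4 (rule 137): 000100111111
Gen 5 (rule 30): 001111100000
Gen 6 (rule 146): 010111010000
Gen 7 (rule 137): 000110000111
Gen 8 (rule 30): 001101001100
Gen 9 (rule 146): 010000110010
Gen 10 (rule 137): 000110100000
Gen 11 (rule 30): 001100110000
Gen 12 (rule 146): 010011001000
Gen 13 (rule 137): 000010000011
Gen 14 (rule 30): 000111000110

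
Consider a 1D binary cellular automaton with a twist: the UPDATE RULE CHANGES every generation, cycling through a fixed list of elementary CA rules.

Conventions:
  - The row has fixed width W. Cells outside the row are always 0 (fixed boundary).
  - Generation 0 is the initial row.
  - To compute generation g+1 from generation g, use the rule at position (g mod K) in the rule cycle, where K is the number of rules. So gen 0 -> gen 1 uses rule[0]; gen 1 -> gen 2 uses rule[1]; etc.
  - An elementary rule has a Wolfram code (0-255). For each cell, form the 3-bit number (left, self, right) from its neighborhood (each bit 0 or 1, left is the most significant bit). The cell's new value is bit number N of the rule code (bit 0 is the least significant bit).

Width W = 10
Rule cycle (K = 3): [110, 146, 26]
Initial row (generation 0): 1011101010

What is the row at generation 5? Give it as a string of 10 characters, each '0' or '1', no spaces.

Gen 0: 1011101010
Gen 1 (rule 110): 1110111110
Gen 2 (rule 146): 0100011101
Gen 3 (rule 26): 1010110000
Gen 4 (rule 110): 1111110000
Gen 5 (rule 146): 0111101000

Answer: 0111101000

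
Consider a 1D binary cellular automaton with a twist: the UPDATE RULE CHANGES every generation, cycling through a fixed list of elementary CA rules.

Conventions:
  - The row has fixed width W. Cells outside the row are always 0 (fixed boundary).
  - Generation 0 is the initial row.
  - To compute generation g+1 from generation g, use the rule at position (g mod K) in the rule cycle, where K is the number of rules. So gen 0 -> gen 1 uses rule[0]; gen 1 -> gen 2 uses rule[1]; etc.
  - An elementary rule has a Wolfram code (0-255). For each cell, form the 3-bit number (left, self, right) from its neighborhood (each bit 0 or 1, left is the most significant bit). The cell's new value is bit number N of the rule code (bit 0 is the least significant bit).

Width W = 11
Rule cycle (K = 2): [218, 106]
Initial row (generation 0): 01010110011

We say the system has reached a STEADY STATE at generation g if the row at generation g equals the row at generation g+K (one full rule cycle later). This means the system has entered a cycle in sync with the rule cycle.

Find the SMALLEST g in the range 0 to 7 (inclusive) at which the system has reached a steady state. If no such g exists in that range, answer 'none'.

Gen 0: 01010110011
Gen 1 (rule 218): 10000111111
Gen 2 (rule 106): 00001100001
Gen 3 (rule 218): 00011110010
Gen 4 (rule 106): 00110010100
Gen 5 (rule 218): 01111100010
Gen 6 (rule 106): 11000100100
Gen 7 (rule 218): 11101011010
Gen 8 (rule 106): 10110111100
Gen 9 (rule 218): 00110111110

Answer: none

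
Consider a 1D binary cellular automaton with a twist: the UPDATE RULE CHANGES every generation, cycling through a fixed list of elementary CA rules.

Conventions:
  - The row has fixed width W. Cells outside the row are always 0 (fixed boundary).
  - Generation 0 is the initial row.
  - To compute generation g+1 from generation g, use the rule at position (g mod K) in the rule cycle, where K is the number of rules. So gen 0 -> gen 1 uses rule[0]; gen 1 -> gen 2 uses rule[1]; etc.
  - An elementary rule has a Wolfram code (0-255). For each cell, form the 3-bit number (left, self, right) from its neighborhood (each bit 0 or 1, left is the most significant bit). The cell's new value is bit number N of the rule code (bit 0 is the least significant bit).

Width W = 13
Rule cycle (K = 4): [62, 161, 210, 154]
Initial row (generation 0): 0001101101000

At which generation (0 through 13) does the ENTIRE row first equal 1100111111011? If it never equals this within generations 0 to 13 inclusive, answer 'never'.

Gen 0: 0001101101000
Gen 1 (rule 62): 0011011011100
Gen 2 (rule 161): 1000100101001
Gen 3 (rule 210): 0101011000110
Gen 4 (rule 154): 1000010101101
Gen 5 (rule 62): 1100111111011
Gen 6 (rule 161): 0000011110100
Gen 7 (rule 210): 0000101110010
Gen 8 (rule 154): 0001001101101
Gen 9 (rule 62): 0011111011011
Gen 10 (rule 161): 1001110100100
Gen 11 (rule 210): 0110110011010
Gen 12 (rule 154): 1100101110001
Gen 13 (rule 62): 1011111001011

Answer: 5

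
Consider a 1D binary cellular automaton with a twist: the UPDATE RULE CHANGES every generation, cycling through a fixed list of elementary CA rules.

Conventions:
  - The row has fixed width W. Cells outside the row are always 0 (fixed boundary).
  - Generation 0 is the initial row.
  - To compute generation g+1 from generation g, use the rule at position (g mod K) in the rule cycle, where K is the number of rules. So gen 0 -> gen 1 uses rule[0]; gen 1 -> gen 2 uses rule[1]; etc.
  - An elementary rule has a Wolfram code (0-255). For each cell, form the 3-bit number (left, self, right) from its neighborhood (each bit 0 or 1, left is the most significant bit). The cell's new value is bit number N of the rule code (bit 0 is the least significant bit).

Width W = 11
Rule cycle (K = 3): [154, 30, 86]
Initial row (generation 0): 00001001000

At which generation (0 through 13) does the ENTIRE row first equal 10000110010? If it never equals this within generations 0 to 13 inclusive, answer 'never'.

Gen 0: 00001001000
Gen 1 (rule 154): 00010110100
Gen 2 (rule 30): 00110100110
Gen 3 (rule 86): 01010111011
Gen 4 (rule 154): 10000110010
Gen 5 (rule 30): 11001101111
Gen 6 (rule 86): 01110100001
Gen 7 (rule 154): 11100010010
Gen 8 (rule 30): 10010111111
Gen 9 (rule 86): 11110000001
Gen 10 (rule 154): 11101000010
Gen 11 (rule 30): 10001100111
Gen 12 (rule 86): 11010111001
Gen 13 (rule 154): 10000110110

Answer: 4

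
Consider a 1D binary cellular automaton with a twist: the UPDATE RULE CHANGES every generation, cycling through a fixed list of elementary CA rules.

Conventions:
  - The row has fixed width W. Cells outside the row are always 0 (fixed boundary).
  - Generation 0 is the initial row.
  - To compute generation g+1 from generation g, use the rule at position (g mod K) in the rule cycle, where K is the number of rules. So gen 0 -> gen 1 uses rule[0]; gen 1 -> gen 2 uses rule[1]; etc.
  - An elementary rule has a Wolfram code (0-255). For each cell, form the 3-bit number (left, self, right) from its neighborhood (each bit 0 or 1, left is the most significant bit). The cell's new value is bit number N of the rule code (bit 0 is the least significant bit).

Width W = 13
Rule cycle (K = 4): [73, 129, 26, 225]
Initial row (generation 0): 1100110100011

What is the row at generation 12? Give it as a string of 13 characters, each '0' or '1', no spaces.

Gen 0: 1100110100011
Gen 1 (rule 73): 1100110001011
Gen 2 (rule 129): 0000000100000
Gen 3 (rule 26): 0000001010000
Gen 4 (rule 225): 1111100100111
Gen 5 (rule 73): 1000100000101
Gen 6 (rule 129): 0010001110000
Gen 7 (rule 26): 0101011001000
Gen 8 (rule 225): 0010101000011
Gen 9 (rule 73): 1000000011011
Gen 10 (rule 129): 0011111000000
Gen 11 (rule 26): 0110000100000
Gen 12 (rule 225): 0010110001111

Answer: 0010110001111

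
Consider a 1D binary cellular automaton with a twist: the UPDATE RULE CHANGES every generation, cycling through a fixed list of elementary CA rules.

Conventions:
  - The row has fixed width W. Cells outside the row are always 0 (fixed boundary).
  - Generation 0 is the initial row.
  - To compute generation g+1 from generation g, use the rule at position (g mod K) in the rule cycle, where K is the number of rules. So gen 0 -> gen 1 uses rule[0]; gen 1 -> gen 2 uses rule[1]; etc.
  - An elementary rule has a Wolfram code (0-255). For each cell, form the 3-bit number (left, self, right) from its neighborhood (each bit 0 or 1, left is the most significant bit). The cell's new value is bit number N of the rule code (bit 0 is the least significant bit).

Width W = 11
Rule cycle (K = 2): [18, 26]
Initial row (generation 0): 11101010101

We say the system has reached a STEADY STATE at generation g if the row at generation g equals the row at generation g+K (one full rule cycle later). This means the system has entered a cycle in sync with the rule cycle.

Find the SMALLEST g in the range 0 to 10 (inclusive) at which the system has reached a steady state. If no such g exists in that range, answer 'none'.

Answer: 1

Derivation:
Gen 0: 11101010101
Gen 1 (rule 18): 00000000000
Gen 2 (rule 26): 00000000000
Gen 3 (rule 18): 00000000000
Gen 4 (rule 26): 00000000000
Gen 5 (rule 18): 00000000000
Gen 6 (rule 26): 00000000000
Gen 7 (rule 18): 00000000000
Gen 8 (rule 26): 00000000000
Gen 9 (rule 18): 00000000000
Gen 10 (rule 26): 00000000000
Gen 11 (rule 18): 00000000000
Gen 12 (rule 26): 00000000000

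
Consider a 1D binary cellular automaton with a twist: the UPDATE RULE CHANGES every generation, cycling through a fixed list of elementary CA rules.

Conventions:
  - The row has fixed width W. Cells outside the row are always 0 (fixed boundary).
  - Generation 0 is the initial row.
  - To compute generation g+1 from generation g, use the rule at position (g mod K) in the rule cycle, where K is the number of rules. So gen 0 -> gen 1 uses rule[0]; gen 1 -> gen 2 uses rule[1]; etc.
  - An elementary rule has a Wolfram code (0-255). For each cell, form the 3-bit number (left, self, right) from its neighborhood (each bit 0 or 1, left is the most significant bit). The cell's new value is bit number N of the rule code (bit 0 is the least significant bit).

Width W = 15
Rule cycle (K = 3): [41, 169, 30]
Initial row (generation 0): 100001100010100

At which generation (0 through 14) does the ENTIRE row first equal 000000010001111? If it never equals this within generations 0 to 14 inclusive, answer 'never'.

Answer: never

Derivation:
Gen 0: 100001100010100
Gen 1 (rule 41): 001101001001001
Gen 2 (rule 169): 101010000000000
Gen 3 (rule 30): 101011000000000
Gen 4 (rule 41): 010110011111111
Gen 5 (rule 169): 001100011111110
Gen 6 (rule 30): 011010110000001
Gen 7 (rule 41): 010101100111100
Gen 8 (rule 169): 001011000111001
Gen 9 (rule 30): 011010101100111
Gen 10 (rule 41): 010101011000100
Gen 11 (rule 169): 001010110010001
Gen 12 (rule 30): 011010101111011
Gen 13 (rule 41): 010101011000110
Gen 14 (rule 169): 001010110010100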